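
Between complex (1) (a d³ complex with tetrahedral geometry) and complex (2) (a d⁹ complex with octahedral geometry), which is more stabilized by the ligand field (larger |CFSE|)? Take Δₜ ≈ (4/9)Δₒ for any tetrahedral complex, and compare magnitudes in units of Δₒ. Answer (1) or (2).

(1): Tetrahedral splitting is small, so the complex is high-spin; e^2 t2^1, CFSE = -0.8Δₜ ≈ -0.36Δₒ.
(2): For octahedral d⁹ the high- and low-spin configurations coincide; t₂g⁶ eg³, CFSE = -0.6Δₒ.
So (2) has the larger |CFSE|.

(2)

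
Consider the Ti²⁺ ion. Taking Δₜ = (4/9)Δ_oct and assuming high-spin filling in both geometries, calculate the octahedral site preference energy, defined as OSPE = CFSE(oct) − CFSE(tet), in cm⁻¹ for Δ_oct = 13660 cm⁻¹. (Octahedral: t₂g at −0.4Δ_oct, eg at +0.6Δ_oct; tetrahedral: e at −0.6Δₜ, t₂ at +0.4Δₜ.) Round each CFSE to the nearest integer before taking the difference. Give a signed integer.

-3643

Ti sits in group 4; removing 2 electrons leaves Ti²⁺ with 4 − 2 = 2 d electrons.
Octahedral (high-spin): t₂g² eg⁰, CFSE = 2(−0.4) + 0(+0.6) = -0.8Δ_oct = -0.8 × 13660 = -10928 cm⁻¹.
Tetrahedral: e² t₂⁰, CFSE = 2(−0.6) + 0(+0.4) = -1.2Δₜ = -1.2 × (4/9) × 13660 = -7285 cm⁻¹.
Subtracting, OSPE = -10928 − (-7285) = -3643 cm⁻¹.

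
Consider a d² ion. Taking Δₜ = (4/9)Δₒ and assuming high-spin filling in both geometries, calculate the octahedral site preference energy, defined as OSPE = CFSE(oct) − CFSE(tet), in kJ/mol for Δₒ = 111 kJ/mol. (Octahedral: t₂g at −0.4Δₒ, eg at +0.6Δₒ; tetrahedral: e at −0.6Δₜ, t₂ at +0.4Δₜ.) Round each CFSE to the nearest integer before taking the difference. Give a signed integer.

In an octahedral site d² (HS) is t₂g² eg⁰, giving CFSE(oct) = -0.8Δₒ = -89 kJ/mol.
In a tetrahedral site the filling is e² t₂⁰: CFSE(tet) = -1.2Δₜ = -1.2 × (4/9)(111) = -59 kJ/mol.
OSPE = -89 − (-59) = -30 kJ/mol.

-30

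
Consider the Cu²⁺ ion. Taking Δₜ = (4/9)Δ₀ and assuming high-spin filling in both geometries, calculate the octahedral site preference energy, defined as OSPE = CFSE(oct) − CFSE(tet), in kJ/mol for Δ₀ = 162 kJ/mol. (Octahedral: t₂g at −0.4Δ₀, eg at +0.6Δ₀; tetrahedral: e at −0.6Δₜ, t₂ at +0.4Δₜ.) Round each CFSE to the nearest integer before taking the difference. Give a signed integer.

-68

Cu is in group 11, so Cu²⁺ is d⁹ (11 − 2 = 9).
In an octahedral site d⁹ (HS) is t₂g⁶ eg³, giving CFSE(oct) = -0.6Δ₀ = -97 kJ/mol.
Tetrahedral e⁴ t₂⁵ gives -0.4Δₜ = -0.4 × (4/9) × 162 = -29 kJ/mol.
OSPE = CFSE(oct) − CFSE(tet) = -97 − (-29) = -68 kJ/mol.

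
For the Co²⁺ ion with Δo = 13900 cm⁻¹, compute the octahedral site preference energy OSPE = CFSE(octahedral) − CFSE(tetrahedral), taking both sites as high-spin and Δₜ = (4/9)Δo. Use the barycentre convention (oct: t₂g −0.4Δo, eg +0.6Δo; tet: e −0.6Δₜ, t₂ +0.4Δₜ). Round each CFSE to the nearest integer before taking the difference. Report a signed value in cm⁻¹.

-3707

Group 9 minus oxidation state +2 gives a d⁷ configuration for Co²⁺.
Octahedral (high-spin): t2g^5 e_g^2, CFSE = 5(−0.4) + 2(+0.6) = -0.8Δo = -0.8 × 13900 = -11120 cm⁻¹.
In a tetrahedral site the filling is e^4 t2^3: CFSE(tet) = -1.2Δₜ = -1.2 × (4/9)(13900) = -7413 cm⁻¹.
Subtracting, OSPE = -11120 − (-7413) = -3707 cm⁻¹.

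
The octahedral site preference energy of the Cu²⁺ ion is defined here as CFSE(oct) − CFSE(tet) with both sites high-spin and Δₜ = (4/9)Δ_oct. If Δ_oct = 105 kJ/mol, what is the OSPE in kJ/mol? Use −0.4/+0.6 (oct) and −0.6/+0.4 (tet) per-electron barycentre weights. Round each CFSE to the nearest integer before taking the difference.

Cu is in group 11, so Cu²⁺ is d⁹ (11 − 2 = 9).
Octahedral (high-spin): t2g^6 e_g^3, CFSE = 6(−0.4) + 3(+0.6) = -0.6Δ_oct = -0.6 × 105 = -63 kJ/mol.
In a tetrahedral site the filling is e^4 t2^5: CFSE(tet) = -0.4Δₜ = -0.4 × (4/9)(105) = -19 kJ/mol.
OSPE = -63 − (-19) = -44 kJ/mol.

-44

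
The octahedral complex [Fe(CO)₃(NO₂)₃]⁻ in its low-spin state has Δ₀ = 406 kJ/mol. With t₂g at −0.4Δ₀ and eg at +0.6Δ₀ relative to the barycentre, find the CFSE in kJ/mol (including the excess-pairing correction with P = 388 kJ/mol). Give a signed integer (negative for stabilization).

-198

Ligand charges: 3×(+0) from CO and 3×(-1) from NO₂⁻ sum to -3; with overall charge -1, Fe is +2.
Fe is in group 8, so Fe²⁺ is d⁶ (8 − 2 = 6).
The d⁶ electrons fill as t₂g⁶ eg⁰.
The orbital stabilization is -2.4Δ₀ = -2.4 × 406 = -974 kJ/mol.
High-spin d⁶ would be t₂g⁴ eg² with 1 pair; low-spin has 3, so 2 excess pairs cost +2P = +776 kJ/mol.
Overall CFSE = -974 + 776 = -198 kJ/mol.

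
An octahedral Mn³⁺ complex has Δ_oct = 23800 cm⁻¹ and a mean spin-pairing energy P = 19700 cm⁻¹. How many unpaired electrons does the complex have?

Mn³⁺: group 7, so d-count = 7 − 3 = 4.
Δ_oct > P, so pairing is preferred: the ground state is low-spin.
Filling d⁴ accordingly: t₂g⁴ eg⁰.
Unpaired electrons: 2.

2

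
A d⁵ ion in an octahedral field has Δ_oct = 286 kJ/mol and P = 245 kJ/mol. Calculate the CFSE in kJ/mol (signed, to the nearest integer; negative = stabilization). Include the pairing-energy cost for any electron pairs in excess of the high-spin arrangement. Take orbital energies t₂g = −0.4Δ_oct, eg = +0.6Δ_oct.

Here Δ_oct > P (286 > 245), so the low-spin state is favoured.
Filling d⁵ accordingly: t₂g⁵ eg⁰.
Orbital CFSE = -2.0Δ_oct = -2.0 × 286 = -572 kJ/mol.
Excess pairs vs high-spin: 2 − 0 = 2; pairing cost = +490 kJ/mol.
Net CFSE = -572 + 490 = -82 kJ/mol.

-82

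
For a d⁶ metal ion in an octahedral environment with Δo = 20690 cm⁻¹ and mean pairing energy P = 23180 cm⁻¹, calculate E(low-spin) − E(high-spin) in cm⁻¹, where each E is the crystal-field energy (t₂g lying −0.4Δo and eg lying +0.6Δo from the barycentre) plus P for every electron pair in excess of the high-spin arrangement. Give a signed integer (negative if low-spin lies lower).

High-spin: t₂g⁴ eg², CFSE = -0.4Δo = -8276 cm⁻¹.
Low-spin t₂g⁶ eg⁰ gives -2.4Δo = -49656 cm⁻¹, but forming 2 extra pairs costs 2P = 46360 cm⁻¹, so E(LS) = -49656 + 46360 = -3296 cm⁻¹.
Thus E(LS) − E(HS) = 4980 cm⁻¹.

4980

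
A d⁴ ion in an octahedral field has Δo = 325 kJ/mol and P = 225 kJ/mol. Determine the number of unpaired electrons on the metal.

Here Δo > P (325 > 225), so the low-spin state is favoured.
Configuration: t2g^4 e_g^0.
Unpaired electrons: 2.

2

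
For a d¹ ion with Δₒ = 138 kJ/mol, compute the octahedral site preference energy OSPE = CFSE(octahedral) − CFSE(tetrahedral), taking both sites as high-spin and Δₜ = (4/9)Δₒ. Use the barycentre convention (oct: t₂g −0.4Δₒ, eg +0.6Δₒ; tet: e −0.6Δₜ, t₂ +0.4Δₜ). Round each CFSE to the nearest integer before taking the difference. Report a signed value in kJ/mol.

Octahedral (high-spin): t2g^1 e_g^0, CFSE = 1(−0.4) + 0(+0.6) = -0.4Δₒ = -0.4 × 138 = -55 kJ/mol.
Tetrahedral e^1 t2^0 gives -0.6Δₜ = -0.6 × (4/9) × 138 = -37 kJ/mol.
OSPE = CFSE(oct) − CFSE(tet) = -55 − (-37) = -18 kJ/mol.

-18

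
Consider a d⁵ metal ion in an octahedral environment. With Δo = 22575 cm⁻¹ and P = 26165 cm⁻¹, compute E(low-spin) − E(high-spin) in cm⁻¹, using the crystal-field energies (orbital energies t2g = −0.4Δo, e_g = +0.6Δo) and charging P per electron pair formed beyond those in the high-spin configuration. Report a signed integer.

High-spin d⁵ fills as t2g^3 e_g^2 with CFSE 3(−0.4) + 2(+0.6) = 0.0Δo = 0 cm⁻¹.
Low-spin t2g^5 e_g^0 gives -2.0Δo = -45150 cm⁻¹, but forming 2 extra pairs costs 2P = 52330 cm⁻¹, so E(LS) = -45150 + 52330 = 7180 cm⁻¹.
Thus E(LS) − E(HS) = 7180 cm⁻¹.

7180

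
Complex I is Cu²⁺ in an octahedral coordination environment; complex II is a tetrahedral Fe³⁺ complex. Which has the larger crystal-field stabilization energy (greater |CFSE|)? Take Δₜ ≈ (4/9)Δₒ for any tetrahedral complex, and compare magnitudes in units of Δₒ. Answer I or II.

I: Cu sits in group 11; removing 2 electrons leaves Cu²⁺ with 11 − 2 = 9 d electrons; For octahedral d⁹ the high- and low-spin configurations coincide; t₂g⁶ eg³, CFSE = -0.6Δₒ.
II: Fe³⁺: group 8, so d-count = 8 − 3 = 5; Tetrahedral fields are weak (Δₜ ≈ 4/9 Δₒ), so electrons fill high-spin; e² t₂³, CFSE = 0.0Δₜ ≈ 0.00Δₒ.
So I has the larger |CFSE|.

I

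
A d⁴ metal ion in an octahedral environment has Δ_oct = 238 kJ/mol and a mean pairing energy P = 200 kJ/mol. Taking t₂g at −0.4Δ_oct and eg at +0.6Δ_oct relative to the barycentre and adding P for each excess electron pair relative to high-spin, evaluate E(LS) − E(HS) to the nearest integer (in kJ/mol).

High-spin: t₂g³ eg¹, CFSE = -0.6Δ_oct = -143 kJ/mol.
Low-spin t₂g⁴ eg⁰ gives -1.6Δ_oct = -381 kJ/mol, but forming 1 extra pair costs 1P = 200 kJ/mol, so E(LS) = -381 + 200 = -181 kJ/mol.
E(LS) − E(HS) = -181 − (-143) = -38 kJ/mol.

-38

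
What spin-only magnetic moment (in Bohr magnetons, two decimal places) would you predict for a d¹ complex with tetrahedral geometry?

1.73 Bohr magnetons

Tetrahedral fields are weak (Δₜ ≈ 4/9 Δₒ), so electrons fill high-spin.
Configuration: e¹ t₂⁰ → 1 unpaired electron.
μ(spin-only) = √[1(1+2)] = √3 ≈ 1.73 Bohr magnetons.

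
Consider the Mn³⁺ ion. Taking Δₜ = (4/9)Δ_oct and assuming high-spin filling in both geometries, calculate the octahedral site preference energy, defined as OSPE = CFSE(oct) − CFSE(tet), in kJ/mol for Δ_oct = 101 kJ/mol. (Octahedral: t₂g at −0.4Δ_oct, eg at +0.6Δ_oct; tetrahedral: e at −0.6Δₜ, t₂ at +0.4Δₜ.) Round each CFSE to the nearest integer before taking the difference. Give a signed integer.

-43

Mn³⁺: group 7, so d-count = 7 − 3 = 4.
Octahedral high-spin t2g^3 e_g^1: CFSE = -0.6 × 101 = -61 kJ/mol.
Tetrahedral e^2 t2^2 gives -0.4Δₜ = -0.4 × (4/9) × 101 = -18 kJ/mol.
OSPE = -61 − (-18) = -43 kJ/mol.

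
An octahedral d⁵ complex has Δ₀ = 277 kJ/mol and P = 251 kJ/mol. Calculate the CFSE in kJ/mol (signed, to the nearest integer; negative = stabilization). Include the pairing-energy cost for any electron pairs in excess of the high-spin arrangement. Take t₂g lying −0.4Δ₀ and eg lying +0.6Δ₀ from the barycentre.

-52

Δ₀ > P, so pairing is preferred: the ground state is low-spin.
That gives t₂g⁵ eg⁰.
Orbital CFSE = -2.0Δ₀ = -2.0 × 277 = -554 kJ/mol.
Excess pairs vs high-spin: 2 − 0 = 2; pairing cost = +502 kJ/mol.
Net CFSE = -554 + 502 = -52 kJ/mol.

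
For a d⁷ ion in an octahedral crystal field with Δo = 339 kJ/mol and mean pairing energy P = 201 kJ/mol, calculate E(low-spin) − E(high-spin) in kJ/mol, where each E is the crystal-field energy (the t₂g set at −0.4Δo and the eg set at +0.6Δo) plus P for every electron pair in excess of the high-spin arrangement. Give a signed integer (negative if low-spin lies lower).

High-spin d⁷ fills as t₂g⁵ eg² with CFSE 5(−0.4) + 2(+0.6) = -0.8Δo = -271 kJ/mol.
For low-spin the configuration is t₂g⁶ eg¹: orbital energy -1.8 × 339 = -610 kJ/mol, and 1 additional pair relative to high-spin adds 201 kJ/mol, giving -409 kJ/mol.
The difference is -409 − (-271) = -138 kJ/mol, so low-spin lies lower.

-138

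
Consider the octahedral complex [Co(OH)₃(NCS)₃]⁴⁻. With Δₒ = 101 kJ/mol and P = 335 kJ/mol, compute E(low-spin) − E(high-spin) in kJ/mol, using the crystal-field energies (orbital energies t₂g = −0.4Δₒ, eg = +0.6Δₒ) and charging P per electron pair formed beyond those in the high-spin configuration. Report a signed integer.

234

Ligand charges: 3×(-1) from OH⁻ and 3×(-1) from NCS⁻ sum to -6; with overall charge -4, Co is +2.
Co is in group 9, so Co²⁺ is d⁷ (9 − 2 = 7).
High-spin d⁷ fills as t₂g⁵ eg² with CFSE 5(−0.4) + 2(+0.6) = -0.8Δₒ = -81 kJ/mol.
Low-spin t₂g⁶ eg¹ gives -1.8Δₒ = -182 kJ/mol, but forming 1 extra pair costs 1P = 335 kJ/mol, so E(LS) = -182 + 335 = 153 kJ/mol.
Thus E(LS) − E(HS) = 234 kJ/mol.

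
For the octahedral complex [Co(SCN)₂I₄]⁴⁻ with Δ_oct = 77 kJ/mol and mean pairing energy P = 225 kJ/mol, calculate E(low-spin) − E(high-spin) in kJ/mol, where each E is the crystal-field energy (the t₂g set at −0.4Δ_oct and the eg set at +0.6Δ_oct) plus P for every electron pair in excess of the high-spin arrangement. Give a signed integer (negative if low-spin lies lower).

148

Ligand charges: 2×(-1) from SCN⁻ and 4×(-1) from I⁻ sum to -6; with overall charge -4, Co is +2.
Co is in group 9, so Co²⁺ is d⁷ (9 − 2 = 7).
High-spin: t₂g⁵ eg², CFSE = -0.8Δ_oct = -62 kJ/mol.
Low-spin t₂g⁶ eg¹ gives -1.8Δ_oct = -139 kJ/mol, but forming 1 extra pair costs 1P = 225 kJ/mol, so E(LS) = -139 + 225 = 86 kJ/mol.
Thus E(LS) − E(HS) = 148 kJ/mol.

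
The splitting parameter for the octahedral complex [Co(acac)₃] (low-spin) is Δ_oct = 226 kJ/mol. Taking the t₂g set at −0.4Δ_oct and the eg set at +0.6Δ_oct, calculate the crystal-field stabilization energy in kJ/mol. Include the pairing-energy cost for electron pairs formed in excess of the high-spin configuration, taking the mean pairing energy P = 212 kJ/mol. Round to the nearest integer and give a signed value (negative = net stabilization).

-118

Each acac⁻ contributes -1; 3 × (-1) = -3. With overall charge +0, Co is in the +3 oxidation state.
Group 9 minus oxidation state +3 gives a d⁶ configuration for Co³⁺.
Configuration: t₂g⁶ eg⁰.
CFSE(orbital) = 6×(-0.4Δ_oct) + 0×(0.6Δ_oct) = -2.4Δ_oct; with Δ_oct = 226 kJ/mol that is -542 kJ/mol.
Pairing penalty: 3 pairs vs 1 in the high-spin reference → 2 extra × P = 424 kJ/mol.
Net CFSE = -542 + 424 = -118 kJ/mol.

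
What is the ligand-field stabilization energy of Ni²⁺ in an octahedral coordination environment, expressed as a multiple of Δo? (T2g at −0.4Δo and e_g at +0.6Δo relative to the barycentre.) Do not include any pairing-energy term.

Ni²⁺: group 10, so d-count = 10 − 2 = 8.
Configuration: t2g^6 e_g^2.
CFSE = 6(-0.4Δo) + 2(0.6Δo) = -2.4Δo + 1.2Δo = -1.2Δo.

-1.2 Δo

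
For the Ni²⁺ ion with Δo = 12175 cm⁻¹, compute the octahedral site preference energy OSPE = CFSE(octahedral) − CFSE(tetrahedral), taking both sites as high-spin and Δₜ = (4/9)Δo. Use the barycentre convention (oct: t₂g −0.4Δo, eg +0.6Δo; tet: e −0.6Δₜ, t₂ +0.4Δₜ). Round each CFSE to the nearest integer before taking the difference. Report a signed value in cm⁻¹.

Ni²⁺: group 10, so d-count = 10 − 2 = 8.
Octahedral high-spin t₂g⁶ eg²: CFSE = -1.2 × 12175 = -14610 cm⁻¹.
In a tetrahedral site the filling is e⁴ t₂⁴: CFSE(tet) = -0.8Δₜ = -0.8 × (4/9)(12175) = -4329 cm⁻¹.
Subtracting, OSPE = -14610 − (-4329) = -10281 cm⁻¹.

-10281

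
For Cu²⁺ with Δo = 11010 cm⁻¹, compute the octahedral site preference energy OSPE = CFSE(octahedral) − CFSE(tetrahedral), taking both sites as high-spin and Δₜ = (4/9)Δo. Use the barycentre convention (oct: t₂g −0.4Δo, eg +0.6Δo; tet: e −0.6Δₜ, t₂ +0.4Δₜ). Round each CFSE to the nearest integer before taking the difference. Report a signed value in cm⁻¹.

-4649

Cu sits in group 11; removing 2 electrons leaves Cu²⁺ with 11 − 2 = 9 d electrons.
Octahedral (high-spin): t2g^6 e_g^3, CFSE = 6(−0.4) + 3(+0.6) = -0.6Δo = -0.6 × 11010 = -6606 cm⁻¹.
Tetrahedral: e^4 t2^5, CFSE = 4(−0.6) + 5(+0.4) = -0.4Δₜ = -0.4 × (4/9) × 11010 = -1957 cm⁻¹.
Subtracting, OSPE = -6606 − (-1957) = -4649 cm⁻¹.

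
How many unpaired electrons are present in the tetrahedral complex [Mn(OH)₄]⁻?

4

Each OH⁻ contributes -1; 4 × (-1) = -4. With overall charge -1, Mn is in the +3 oxidation state.
Mn³⁺: group 7, so d-count = 7 − 3 = 4.
Tetrahedral fields are weak (Δₜ ≈ 4/9 Δₒ), so electrons fill high-spin.
Configuration: e^2 t2^2, giving 4 unpaired electrons.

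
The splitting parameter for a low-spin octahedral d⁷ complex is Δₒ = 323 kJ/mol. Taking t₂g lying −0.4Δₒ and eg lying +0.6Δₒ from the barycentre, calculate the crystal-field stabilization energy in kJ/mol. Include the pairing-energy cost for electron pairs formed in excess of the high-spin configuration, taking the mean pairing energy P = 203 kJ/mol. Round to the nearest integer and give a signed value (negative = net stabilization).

-378

The d⁷ electrons fill as t₂g⁶ eg¹.
The orbital stabilization is -1.8Δₒ = -1.8 × 323 = -581 kJ/mol.
High-spin d⁷ would be t₂g⁵ eg² with 2 pairs; low-spin has 3, so 1 excess pair costs +1P = +203 kJ/mol.
Net CFSE = -581 + 203 = -378 kJ/mol.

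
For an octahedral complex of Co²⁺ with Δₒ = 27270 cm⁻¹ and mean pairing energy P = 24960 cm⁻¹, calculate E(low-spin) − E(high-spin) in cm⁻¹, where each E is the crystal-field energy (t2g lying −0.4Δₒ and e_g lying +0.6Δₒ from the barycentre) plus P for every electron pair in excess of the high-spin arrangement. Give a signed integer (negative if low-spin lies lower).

-2310

Group 9 minus oxidation state +2 gives a d⁷ configuration for Co²⁺.
High-spin d⁷ fills as t2g^5 e_g^2 with CFSE 5(−0.4) + 2(+0.6) = -0.8Δₒ = -21816 cm⁻¹.
For low-spin the configuration is t2g^6 e_g^1: orbital energy -1.8 × 27270 = -49086 cm⁻¹, and 1 additional pair relative to high-spin adds 24960 cm⁻¹, giving -24126 cm⁻¹.
Thus E(LS) − E(HS) = -2310 cm⁻¹.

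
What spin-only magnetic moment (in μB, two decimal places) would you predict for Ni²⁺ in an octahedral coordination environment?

2.83 μB

Ni²⁺: group 10, so d-count = 10 − 2 = 8.
For octahedral d⁸ the high- and low-spin configurations coincide.
Configuration: t₂g⁶ eg² → 2 unpaired electrons.
μ(spin-only) = √[2(2+2)] = √8 ≈ 2.83 μB.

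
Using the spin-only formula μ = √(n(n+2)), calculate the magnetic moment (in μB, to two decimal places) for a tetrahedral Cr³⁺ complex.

Cr sits in group 6; removing 3 electrons leaves Cr³⁺ with 6 − 3 = 3 d electrons.
Tetrahedral fields are weak (Δₜ ≈ 4/9 Δₒ), so electrons fill high-spin.
Configuration: e² t₂¹ → 3 unpaired electrons.
μ(spin-only) = √[3(3+2)] = √15 ≈ 3.87 μB.

3.87 μB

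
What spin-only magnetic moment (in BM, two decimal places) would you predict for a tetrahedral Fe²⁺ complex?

Group 8 minus oxidation state +2 gives a d⁶ configuration for Fe²⁺.
Tetrahedral fields are weak (Δₜ ≈ 4/9 Δₒ), so electrons fill high-spin.
Configuration: e^3 t2^3 → 4 unpaired electrons.
μ(spin-only) = √[4(4+2)] = √24 ≈ 4.90 BM.

4.90 BM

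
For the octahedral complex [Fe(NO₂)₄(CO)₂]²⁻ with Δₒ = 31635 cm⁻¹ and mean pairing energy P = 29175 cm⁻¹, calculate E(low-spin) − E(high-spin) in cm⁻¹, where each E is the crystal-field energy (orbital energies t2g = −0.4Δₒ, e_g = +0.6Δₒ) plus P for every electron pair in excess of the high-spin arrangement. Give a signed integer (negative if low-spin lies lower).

-4920

Ligand charges: 4×(-1) from NO₂⁻ and 2×(+0) from CO sum to -4; with overall charge -2, Fe is +2.
Group 8 minus oxidation state +2 gives a d⁶ configuration for Fe²⁺.
High-spin d⁶ fills as t2g^4 e_g^2 with CFSE 4(−0.4) + 2(+0.6) = -0.4Δₒ = -12654 cm⁻¹.
Low-spin t2g^6 e_g^0 gives -2.4Δₒ = -75924 cm⁻¹, but forming 2 extra pairs costs 2P = 58350 cm⁻¹, so E(LS) = -75924 + 58350 = -17574 cm⁻¹.
Thus E(LS) − E(HS) = -4920 cm⁻¹.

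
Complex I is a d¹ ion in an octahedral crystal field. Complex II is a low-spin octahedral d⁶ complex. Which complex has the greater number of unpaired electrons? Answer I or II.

I: t₂g¹ eg⁰ → 1 unpaired.
II: t₂g⁶ eg⁰ → 0 unpaired.
So I has more unpaired electrons.

I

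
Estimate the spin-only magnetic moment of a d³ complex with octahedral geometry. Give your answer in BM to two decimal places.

3.87 BM

Configuration: t2g^3 e_g^0 → 3 unpaired electrons.
μ(spin-only) = √[3(3+2)] = √15 ≈ 3.87 BM.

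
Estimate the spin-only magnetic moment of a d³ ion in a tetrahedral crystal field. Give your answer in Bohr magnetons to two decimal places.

Tetrahedral fields are weak (Δₜ ≈ 4/9 Δₒ), so electrons fill high-spin.
Configuration: e^2 t2^1 → 3 unpaired electrons.
μ(spin-only) = √[3(3+2)] = √15 ≈ 3.87 Bohr magnetons.

3.87 Bohr magnetons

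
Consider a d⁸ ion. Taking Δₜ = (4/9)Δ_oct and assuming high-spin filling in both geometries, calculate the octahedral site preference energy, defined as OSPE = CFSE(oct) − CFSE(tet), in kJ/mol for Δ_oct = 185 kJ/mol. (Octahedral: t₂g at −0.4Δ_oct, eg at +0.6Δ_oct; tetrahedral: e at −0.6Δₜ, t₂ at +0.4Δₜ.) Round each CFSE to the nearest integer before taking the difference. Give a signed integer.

-156

Octahedral high-spin t₂g⁶ eg²: CFSE = -1.2 × 185 = -222 kJ/mol.
In a tetrahedral site the filling is e⁴ t₂⁴: CFSE(tet) = -0.8Δₜ = -0.8 × (4/9)(185) = -66 kJ/mol.
Subtracting, OSPE = -222 − (-66) = -156 kJ/mol.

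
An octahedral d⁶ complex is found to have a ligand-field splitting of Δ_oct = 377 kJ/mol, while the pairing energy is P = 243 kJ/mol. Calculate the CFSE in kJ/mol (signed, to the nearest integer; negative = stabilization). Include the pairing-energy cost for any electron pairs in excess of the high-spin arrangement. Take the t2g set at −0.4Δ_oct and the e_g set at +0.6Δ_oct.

With Δ_oct > P the complex is low-spin.
Configuration: t2g^6 e_g^0.
Orbital CFSE = -2.4Δ_oct = -2.4 × 377 = -905 kJ/mol.
Excess pairs vs high-spin: 3 − 1 = 2; pairing cost = +486 kJ/mol.
Net CFSE = -905 + 486 = -419 kJ/mol.

-419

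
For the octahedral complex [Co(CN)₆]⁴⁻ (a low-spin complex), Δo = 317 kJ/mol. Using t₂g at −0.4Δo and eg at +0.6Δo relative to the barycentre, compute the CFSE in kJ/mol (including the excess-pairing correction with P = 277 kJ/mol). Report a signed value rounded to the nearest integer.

Each CN⁻ contributes -1; 6 × (-1) = -6. With overall charge -4, Co is in the +2 oxidation state.
Co is in group 9, so Co²⁺ is d⁷ (9 − 2 = 7).
Configuration: t₂g⁶ eg¹.
The orbital stabilization is -1.8Δo = -1.8 × 317 = -571 kJ/mol.
Pairing penalty: 3 pairs vs 2 in the high-spin reference → 1 extra × P = 277 kJ/mol.
Overall CFSE = -571 + 277 = -294 kJ/mol.

-294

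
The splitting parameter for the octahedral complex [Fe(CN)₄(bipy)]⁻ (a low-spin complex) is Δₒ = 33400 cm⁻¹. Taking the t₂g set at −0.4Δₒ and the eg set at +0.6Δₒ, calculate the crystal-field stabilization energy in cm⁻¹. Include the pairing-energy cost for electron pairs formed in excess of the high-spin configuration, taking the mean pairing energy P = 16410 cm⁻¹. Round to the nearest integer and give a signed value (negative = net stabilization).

-33980

Ligand charges: 4×(-1) from CN⁻ and 1×(+0) from bipy sum to -4; with overall charge -1, Fe is +3.
Fe sits in group 8; removing 3 electrons leaves Fe³⁺ with 8 − 3 = 5 d electrons.
The d⁵ electrons fill as t₂g⁵ eg⁰.
The orbital stabilization is -2.0Δₒ = -2.0 × 33400 = -66800 cm⁻¹.
Pairing penalty: 2 pairs vs 0 in the high-spin reference → 2 extra × P = 32820 cm⁻¹.
Combining: -66800 + 32820 = -33980 cm⁻¹.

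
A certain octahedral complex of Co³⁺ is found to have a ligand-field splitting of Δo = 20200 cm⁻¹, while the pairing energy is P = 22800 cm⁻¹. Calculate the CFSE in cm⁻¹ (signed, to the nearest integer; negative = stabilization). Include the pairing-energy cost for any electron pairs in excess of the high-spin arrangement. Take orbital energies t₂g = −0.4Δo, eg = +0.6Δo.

Co is in group 9, so Co³⁺ is d⁶ (9 − 3 = 6).
With Δo < P the complex is high-spin.
That gives t₂g⁴ eg².
Orbital CFSE = -0.4Δo = -0.4 × 20200 = -8080 cm⁻¹.
High-spin has no excess pairs, so no pairing correction applies.

-8080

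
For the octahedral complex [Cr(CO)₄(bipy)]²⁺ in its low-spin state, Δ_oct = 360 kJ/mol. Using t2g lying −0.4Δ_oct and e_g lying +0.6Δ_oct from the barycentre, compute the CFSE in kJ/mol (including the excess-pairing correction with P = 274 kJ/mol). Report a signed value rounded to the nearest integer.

Ligand charges: 4×(+0) from CO and 1×(+0) from bipy sum to +0; with overall charge +2, Cr is +2.
Group 6 minus oxidation state +2 gives a d⁴ configuration for Cr²⁺.
Electron filling gives t2g^4 e_g^0.
The orbital stabilization is -1.6Δ_oct = -1.6 × 360 = -576 kJ/mol.
Relative to high-spin t2g^3 e_g^1 (0 paired), the low-spin configuration has 1 additional pair, contributing +1 × 274 = +274 kJ/mol.
Overall CFSE = -576 + 274 = -302 kJ/mol.

-302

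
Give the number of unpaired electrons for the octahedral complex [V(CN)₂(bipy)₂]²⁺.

Ligand charges: 2×(-1) from CN⁻ and 2×(+0) from bipy sum to -2; with overall charge +2, V is +4.
V⁴⁺: group 5, so d-count = 5 − 4 = 1.
Configuration: t₂g¹ eg⁰, giving 1 unpaired electron.

1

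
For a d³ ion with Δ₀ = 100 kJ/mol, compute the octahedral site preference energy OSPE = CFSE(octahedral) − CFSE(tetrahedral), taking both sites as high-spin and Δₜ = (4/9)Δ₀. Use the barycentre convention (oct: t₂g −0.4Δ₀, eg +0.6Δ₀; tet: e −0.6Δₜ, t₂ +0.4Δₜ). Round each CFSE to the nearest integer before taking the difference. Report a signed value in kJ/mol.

Octahedral high-spin t₂g³ eg⁰: CFSE = -1.2 × 100 = -120 kJ/mol.
In a tetrahedral site the filling is e² t₂¹: CFSE(tet) = -0.8Δₜ = -0.8 × (4/9)(100) = -36 kJ/mol.
OSPE = -120 − (-36) = -84 kJ/mol.

-84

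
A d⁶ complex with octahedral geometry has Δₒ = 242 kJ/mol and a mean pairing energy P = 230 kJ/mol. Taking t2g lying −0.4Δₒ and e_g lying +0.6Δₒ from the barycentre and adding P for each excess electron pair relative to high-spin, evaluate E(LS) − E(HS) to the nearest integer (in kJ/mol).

High-spin d⁶ fills as t2g^4 e_g^2 with CFSE 4(−0.4) + 2(+0.6) = -0.4Δₒ = -97 kJ/mol.
Low-spin: t2g^6 e_g^0, orbital CFSE = -2.4Δₒ = -581 kJ/mol; plus 2 excess pairs × P = +460 kJ/mol; total -121 kJ/mol.
E(LS) − E(HS) = -121 − (-97) = -24 kJ/mol.

-24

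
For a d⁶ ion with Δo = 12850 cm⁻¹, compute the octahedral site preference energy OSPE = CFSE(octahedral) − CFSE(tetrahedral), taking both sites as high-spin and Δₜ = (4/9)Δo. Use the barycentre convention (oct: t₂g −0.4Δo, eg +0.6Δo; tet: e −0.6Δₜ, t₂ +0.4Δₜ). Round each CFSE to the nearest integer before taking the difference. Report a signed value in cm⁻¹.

Octahedral high-spin t2g^4 e_g^2: CFSE = -0.4 × 12850 = -5140 cm⁻¹.
Tetrahedral e^3 t2^3 gives -0.6Δₜ = -0.6 × (4/9) × 12850 = -3427 cm⁻¹.
OSPE = -5140 − (-3427) = -1713 cm⁻¹.

-1713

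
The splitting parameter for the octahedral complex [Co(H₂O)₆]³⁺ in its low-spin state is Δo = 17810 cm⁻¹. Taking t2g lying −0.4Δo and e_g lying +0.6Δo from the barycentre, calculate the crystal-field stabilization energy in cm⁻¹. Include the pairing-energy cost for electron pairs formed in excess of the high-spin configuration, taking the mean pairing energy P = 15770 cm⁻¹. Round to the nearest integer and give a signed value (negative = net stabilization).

-11204

H₂O is neutral, so the +3 overall charge sits on Co: oxidation state +3.
Co sits in group 9; removing 3 electrons leaves Co³⁺ with 9 − 3 = 6 d electrons.
The d⁶ electrons fill as t2g^6 e_g^0.
Orbital CFSE = 6(-0.4) + 0(0.6) = -2.4Δo = -2.4 × 17810 = -42744 cm⁻¹.
High-spin d⁶ would be t2g^4 e_g^2 with 1 pair; low-spin has 3, so 2 excess pairs cost +2P = +31540 cm⁻¹.
Combining: -42744 + 31540 = -11204 cm⁻¹.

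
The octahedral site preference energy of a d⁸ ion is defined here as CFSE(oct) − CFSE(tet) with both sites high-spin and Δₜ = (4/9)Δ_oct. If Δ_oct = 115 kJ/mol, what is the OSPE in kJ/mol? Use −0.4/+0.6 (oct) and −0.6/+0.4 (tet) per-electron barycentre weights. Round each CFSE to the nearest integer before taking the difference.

Octahedral high-spin t₂g⁶ eg²: CFSE = -1.2 × 115 = -138 kJ/mol.
Tetrahedral e⁴ t₂⁴ gives -0.8Δₜ = -0.8 × (4/9) × 115 = -41 kJ/mol.
OSPE = -138 − (-41) = -97 kJ/mol.

-97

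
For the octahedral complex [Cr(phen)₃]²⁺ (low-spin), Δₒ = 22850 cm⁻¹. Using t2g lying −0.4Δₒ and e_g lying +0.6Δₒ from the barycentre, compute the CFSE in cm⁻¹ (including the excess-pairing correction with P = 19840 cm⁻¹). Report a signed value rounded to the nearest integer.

-16720

phen is neutral, so the +2 overall charge sits on Cr: oxidation state +2.
Cr is in group 6, so Cr²⁺ is d⁴ (6 − 2 = 4).
Configuration: t2g^4 e_g^0.
Orbital CFSE = 4(-0.4) + 0(0.6) = -1.6Δₒ = -1.6 × 22850 = -36560 cm⁻¹.
Pairing penalty: 1 pair vs 0 in the high-spin reference → 1 extra × P = 19840 cm⁻¹.
Combining: -36560 + 19840 = -16720 cm⁻¹.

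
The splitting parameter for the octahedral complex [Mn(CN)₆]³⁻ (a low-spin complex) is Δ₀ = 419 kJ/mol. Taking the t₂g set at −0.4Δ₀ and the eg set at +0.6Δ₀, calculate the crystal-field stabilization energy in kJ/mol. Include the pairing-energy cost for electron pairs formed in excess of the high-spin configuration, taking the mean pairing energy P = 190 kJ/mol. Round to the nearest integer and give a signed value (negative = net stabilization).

-480

Each CN⁻ contributes -1; 6 × (-1) = -6. With overall charge -3, Mn is in the +3 oxidation state.
Mn³⁺: group 7, so d-count = 7 − 3 = 4.
The d⁴ electrons fill as t₂g⁴ eg⁰.
CFSE(orbital) = 4×(-0.4Δ₀) + 0×(0.6Δ₀) = -1.6Δ₀; with Δ₀ = 419 kJ/mol that is -670 kJ/mol.
High-spin d⁴ would be t₂g³ eg¹ with 0 pairs; low-spin has 1, so 1 excess pair costs +1P = +190 kJ/mol.
Combining: -670 + 190 = -480 kJ/mol.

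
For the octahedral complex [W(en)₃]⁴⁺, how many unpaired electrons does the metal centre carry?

2

en is neutral, so the +4 overall charge sits on W: oxidation state +4.
Group 6 minus oxidation state +4 gives a d² configuration for W⁴⁺.
Configuration: t₂g² eg⁰, giving 2 unpaired electrons.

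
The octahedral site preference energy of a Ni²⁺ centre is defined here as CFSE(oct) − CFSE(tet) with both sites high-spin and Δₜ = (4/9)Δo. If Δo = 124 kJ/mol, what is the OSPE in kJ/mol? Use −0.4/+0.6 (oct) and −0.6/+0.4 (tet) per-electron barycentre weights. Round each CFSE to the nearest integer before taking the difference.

-105

Group 10 minus oxidation state +2 gives a d⁸ configuration for Ni²⁺.
Octahedral (high-spin): t₂g⁶ eg², CFSE = 6(−0.4) + 2(+0.6) = -1.2Δo = -1.2 × 124 = -149 kJ/mol.
Tetrahedral e⁴ t₂⁴ gives -0.8Δₜ = -0.8 × (4/9) × 124 = -44 kJ/mol.
OSPE = CFSE(oct) − CFSE(tet) = -149 − (-44) = -105 kJ/mol.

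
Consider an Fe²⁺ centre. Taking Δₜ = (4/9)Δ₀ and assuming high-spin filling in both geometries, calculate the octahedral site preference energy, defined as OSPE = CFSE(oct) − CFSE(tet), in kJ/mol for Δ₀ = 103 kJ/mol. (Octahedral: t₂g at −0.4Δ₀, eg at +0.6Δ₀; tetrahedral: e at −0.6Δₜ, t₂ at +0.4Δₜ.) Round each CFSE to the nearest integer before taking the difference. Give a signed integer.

Group 8 minus oxidation state +2 gives a d⁶ configuration for Fe²⁺.
Octahedral high-spin t2g^4 e_g^2: CFSE = -0.4 × 103 = -41 kJ/mol.
Tetrahedral e^3 t2^3 gives -0.6Δₜ = -0.6 × (4/9) × 103 = -27 kJ/mol.
OSPE = -41 − (-27) = -14 kJ/mol.

-14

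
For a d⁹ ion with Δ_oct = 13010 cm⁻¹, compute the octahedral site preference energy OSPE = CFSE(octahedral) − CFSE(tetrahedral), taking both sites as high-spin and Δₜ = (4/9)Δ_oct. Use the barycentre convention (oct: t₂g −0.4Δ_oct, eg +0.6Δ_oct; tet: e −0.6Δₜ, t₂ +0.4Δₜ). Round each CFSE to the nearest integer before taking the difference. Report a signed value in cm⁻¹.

-5493

Octahedral (high-spin): t₂g⁶ eg³, CFSE = 6(−0.4) + 3(+0.6) = -0.6Δ_oct = -0.6 × 13010 = -7806 cm⁻¹.
Tetrahedral: e⁴ t₂⁵, CFSE = 4(−0.6) + 5(+0.4) = -0.4Δₜ = -0.4 × (4/9) × 13010 = -2313 cm⁻¹.
OSPE = -7806 − (-2313) = -5493 cm⁻¹.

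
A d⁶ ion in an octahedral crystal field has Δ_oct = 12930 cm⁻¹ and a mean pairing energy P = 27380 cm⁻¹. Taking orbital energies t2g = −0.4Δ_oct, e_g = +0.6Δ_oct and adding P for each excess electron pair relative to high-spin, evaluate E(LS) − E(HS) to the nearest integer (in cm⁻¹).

28900

High-spin d⁶ fills as t2g^4 e_g^2 with CFSE 4(−0.4) + 2(+0.6) = -0.4Δ_oct = -5172 cm⁻¹.
For low-spin the configuration is t2g^6 e_g^0: orbital energy -2.4 × 12930 = -31032 cm⁻¹, and 2 additional pairs relative to high-spin add 54760 cm⁻¹, giving 23728 cm⁻¹.
Thus E(LS) − E(HS) = 28900 cm⁻¹.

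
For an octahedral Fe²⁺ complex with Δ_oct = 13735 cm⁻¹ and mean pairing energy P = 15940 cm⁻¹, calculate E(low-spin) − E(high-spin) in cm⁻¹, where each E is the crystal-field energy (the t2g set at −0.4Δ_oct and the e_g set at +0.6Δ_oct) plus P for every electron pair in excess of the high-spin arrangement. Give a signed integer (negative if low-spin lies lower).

4410

Group 8 minus oxidation state +2 gives a d⁶ configuration for Fe²⁺.
High-spin: t2g^4 e_g^2, CFSE = -0.4Δ_oct = -5494 cm⁻¹.
Low-spin t2g^6 e_g^0 gives -2.4Δ_oct = -32964 cm⁻¹, but forming 2 extra pairs costs 2P = 31880 cm⁻¹, so E(LS) = -32964 + 31880 = -1084 cm⁻¹.
The difference is -1084 − (-5494) = 4410 cm⁻¹, so high-spin lies lower.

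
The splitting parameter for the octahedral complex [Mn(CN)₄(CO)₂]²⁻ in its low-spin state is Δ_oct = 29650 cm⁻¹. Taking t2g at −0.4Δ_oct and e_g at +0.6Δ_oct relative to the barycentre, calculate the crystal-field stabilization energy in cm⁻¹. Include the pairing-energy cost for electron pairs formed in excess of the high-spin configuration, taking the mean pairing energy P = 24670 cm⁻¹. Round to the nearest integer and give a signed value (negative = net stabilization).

-9960

Ligand charges: 4×(-1) from CN⁻ and 2×(+0) from CO sum to -4; with overall charge -2, Mn is +2.
Mn sits in group 7; removing 2 electrons leaves Mn²⁺ with 7 − 2 = 5 d electrons.
Electron filling gives t2g^5 e_g^0.
CFSE(orbital) = 5×(-0.4Δ_oct) + 0×(0.6Δ_oct) = -2.0Δ_oct; with Δ_oct = 29650 cm⁻¹ that is -59300 cm⁻¹.
Relative to high-spin t2g^3 e_g^2 (0 paired), the low-spin configuration has 2 additional pairs, contributing +2 × 24670 = +49340 cm⁻¹.
Overall CFSE = -59300 + 49340 = -9960 cm⁻¹.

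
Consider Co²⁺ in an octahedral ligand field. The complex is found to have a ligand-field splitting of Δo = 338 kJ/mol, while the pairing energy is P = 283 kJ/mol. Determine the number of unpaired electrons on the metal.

Co sits in group 9; removing 2 electrons leaves Co²⁺ with 9 − 2 = 7 d electrons.
Δo > P, so pairing is preferred: the ground state is low-spin.
Filling d⁷ accordingly: t₂g⁶ eg¹.
Unpaired electrons: 1.

1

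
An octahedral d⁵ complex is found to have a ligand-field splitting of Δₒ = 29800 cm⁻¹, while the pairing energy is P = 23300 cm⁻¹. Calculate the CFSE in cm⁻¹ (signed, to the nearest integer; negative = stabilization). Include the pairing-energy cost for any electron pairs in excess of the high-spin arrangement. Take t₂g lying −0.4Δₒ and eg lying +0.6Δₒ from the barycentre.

Δₒ > P, so pairing is preferred: the ground state is low-spin.
Filling d⁵ accordingly: t₂g⁵ eg⁰.
Orbital CFSE = -2.0Δₒ = -2.0 × 29800 = -59600 cm⁻¹.
Excess pairs vs high-spin: 2 − 0 = 2; pairing cost = +46600 cm⁻¹.
Net CFSE = -59600 + 46600 = -13000 cm⁻¹.

-13000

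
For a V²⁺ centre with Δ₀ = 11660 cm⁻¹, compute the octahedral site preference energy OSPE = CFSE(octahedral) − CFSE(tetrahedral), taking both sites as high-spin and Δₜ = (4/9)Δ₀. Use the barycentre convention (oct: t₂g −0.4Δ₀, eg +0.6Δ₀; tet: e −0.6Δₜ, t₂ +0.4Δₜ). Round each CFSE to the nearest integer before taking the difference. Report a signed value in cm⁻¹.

-9846

V sits in group 5; removing 2 electrons leaves V²⁺ with 5 − 2 = 3 d electrons.
In an octahedral site d³ (HS) is t2g^3 e_g^0, giving CFSE(oct) = -1.2Δ₀ = -13992 cm⁻¹.
Tetrahedral e^2 t2^1 gives -0.8Δₜ = -0.8 × (4/9) × 11660 = -4146 cm⁻¹.
OSPE = -13992 − (-4146) = -9846 cm⁻¹.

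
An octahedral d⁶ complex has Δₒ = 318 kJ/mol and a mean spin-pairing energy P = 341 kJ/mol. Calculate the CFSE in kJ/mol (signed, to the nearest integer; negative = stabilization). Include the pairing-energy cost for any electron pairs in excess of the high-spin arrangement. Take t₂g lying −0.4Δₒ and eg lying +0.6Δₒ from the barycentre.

-127

Since Δₒ = 318 kJ/mol < P = 341 kJ/mol, the complex adopts the high-spin configuration.
That gives t₂g⁴ eg².
Orbital CFSE = -0.4Δₒ = -0.4 × 318 = -127 kJ/mol.
High-spin has no excess pairs, so no pairing correction applies.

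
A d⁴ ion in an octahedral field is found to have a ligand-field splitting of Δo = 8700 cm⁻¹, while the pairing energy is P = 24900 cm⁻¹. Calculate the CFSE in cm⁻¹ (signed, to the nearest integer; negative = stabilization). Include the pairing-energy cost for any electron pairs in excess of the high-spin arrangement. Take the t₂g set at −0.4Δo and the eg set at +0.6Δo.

Δo < P, so pairing is avoided: the ground state is high-spin.
Filling d⁴ accordingly: t₂g³ eg¹.
Orbital CFSE = -0.6Δo = -0.6 × 8700 = -5220 cm⁻¹.
High-spin has no excess pairs, so no pairing correction applies.

-5220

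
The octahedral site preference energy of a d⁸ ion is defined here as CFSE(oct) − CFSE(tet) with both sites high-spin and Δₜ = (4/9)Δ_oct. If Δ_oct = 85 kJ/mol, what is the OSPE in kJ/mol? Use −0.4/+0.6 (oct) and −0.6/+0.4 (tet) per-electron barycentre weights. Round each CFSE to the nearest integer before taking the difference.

-72

In an octahedral site d⁸ (HS) is t2g^6 e_g^2, giving CFSE(oct) = -1.2Δ_oct = -102 kJ/mol.
Tetrahedral: e^4 t2^4, CFSE = 4(−0.6) + 4(+0.4) = -0.8Δₜ = -0.8 × (4/9) × 85 = -30 kJ/mol.
Subtracting, OSPE = -102 − (-30) = -72 kJ/mol.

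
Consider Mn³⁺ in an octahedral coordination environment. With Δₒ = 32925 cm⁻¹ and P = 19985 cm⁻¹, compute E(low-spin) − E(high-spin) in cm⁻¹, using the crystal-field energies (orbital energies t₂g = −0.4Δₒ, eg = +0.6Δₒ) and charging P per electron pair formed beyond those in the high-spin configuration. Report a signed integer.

Group 7 minus oxidation state +3 gives a d⁴ configuration for Mn³⁺.
High-spin: t₂g³ eg¹, CFSE = -0.6Δₒ = -19755 cm⁻¹.
Low-spin: t₂g⁴ eg⁰, orbital CFSE = -1.6Δₒ = -52680 cm⁻¹; plus 1 excess pair × P = +19985 cm⁻¹; total -32695 cm⁻¹.
The difference is -32695 − (-19755) = -12940 cm⁻¹, so low-spin lies lower.

-12940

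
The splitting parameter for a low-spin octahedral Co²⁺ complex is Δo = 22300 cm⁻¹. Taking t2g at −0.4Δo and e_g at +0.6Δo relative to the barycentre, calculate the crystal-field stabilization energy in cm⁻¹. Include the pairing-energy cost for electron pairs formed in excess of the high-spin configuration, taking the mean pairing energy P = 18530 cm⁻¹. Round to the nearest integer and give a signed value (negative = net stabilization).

-21610

Co is in group 9, so Co²⁺ is d⁷ (9 − 2 = 7).
The d⁷ electrons fill as t2g^6 e_g^1.
Orbital CFSE = 6(-0.4) + 1(0.6) = -1.8Δo = -1.8 × 22300 = -40140 cm⁻¹.
Relative to high-spin t2g^5 e_g^2 (2 paired), the low-spin configuration has 1 additional pair, contributing +1 × 18530 = +18530 cm⁻¹.
Overall CFSE = -40140 + 18530 = -21610 cm⁻¹.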